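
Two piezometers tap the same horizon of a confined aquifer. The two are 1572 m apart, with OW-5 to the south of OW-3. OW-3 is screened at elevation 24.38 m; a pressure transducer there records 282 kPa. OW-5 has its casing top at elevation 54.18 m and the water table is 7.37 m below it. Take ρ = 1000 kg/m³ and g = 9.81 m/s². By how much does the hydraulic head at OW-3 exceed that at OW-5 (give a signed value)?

Δh ≈ 6.32 m

Pressure head at OW-3: ψ = P/(ρg) = 282×1000 / (1000 × 9.81) = 28.75 m.
Total head at OW-3: h = z + ψ = 24.38 + 28.75 = 53.13 m.
Total head at OW-5: h = 54.18 − 7.37 = 46.81 m.
Head difference: h(OW-3) − h(OW-5) = 53.13 − 46.81 = 6.32 m.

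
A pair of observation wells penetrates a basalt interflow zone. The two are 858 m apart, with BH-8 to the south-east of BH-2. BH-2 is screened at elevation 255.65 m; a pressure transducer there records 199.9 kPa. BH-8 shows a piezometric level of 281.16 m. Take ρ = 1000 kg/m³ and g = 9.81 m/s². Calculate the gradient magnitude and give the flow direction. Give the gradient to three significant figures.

Pressure head at BH-2: ψ = P/(ρg) = 199.9×1000 / (1000 × 9.81) = 20.38 m.
Total head at BH-2: h = z + ψ = 255.65 + 20.38 = 276.03 m.
Total head at BH-8: h = 281.16 m (water level in the piezometer is the total head).
Head difference: h(BH-2) − h(BH-8) = 276.03 − 281.16 = -5.13 m.
Hydraulic gradient: i = |Δh| / L = 5.13 / 858 = 0.00598.
Flow is from higher to lower head: from BH-8 toward BH-2, i.e. toward the north-west.

i ≈ 0.00598; groundwater flows toward the north-west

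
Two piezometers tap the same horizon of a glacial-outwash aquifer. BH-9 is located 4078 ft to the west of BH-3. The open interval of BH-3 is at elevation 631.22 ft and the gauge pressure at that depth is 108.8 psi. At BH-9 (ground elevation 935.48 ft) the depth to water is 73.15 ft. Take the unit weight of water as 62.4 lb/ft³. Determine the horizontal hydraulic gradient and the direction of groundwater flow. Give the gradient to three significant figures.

i ≈ 0.00490; groundwater flows toward the west

Pressure head at BH-3: ψ = 144·P/γ = 144 × 108.8 / 62.4 = 251.08 ft.
Total head at BH-3: h = z + ψ = 631.22 + 251.08 = 882.30 ft.
Total head at BH-9: h = 935.48 − 73.15 = 862.33 ft.
Head difference: h(BH-3) − h(BH-9) = 882.30 − 862.33 = 19.97 ft.
Hydraulic gradient: i = |Δh| / L = 19.97 / 4078 = 0.00490.
Flow is from higher to lower head: from BH-3 toward BH-9, i.e. toward the west.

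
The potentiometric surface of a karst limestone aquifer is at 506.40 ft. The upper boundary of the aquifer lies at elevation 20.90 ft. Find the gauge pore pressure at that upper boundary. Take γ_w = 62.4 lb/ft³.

Pressure head at the aquifer top: ψ = h − z = 506.40 − 20.90 = 485.50 ft.
P = γψ/144 = 62.4 × 485.50 / 144 = 210 psi.

P ≈ 210 psi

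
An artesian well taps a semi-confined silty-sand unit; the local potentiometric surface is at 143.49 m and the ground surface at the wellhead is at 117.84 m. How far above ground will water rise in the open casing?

≈ 25.65 m above ground

Water rises to the potentiometric surface, so the rise above ground = 143.49 − 117.84 = 25.65 m.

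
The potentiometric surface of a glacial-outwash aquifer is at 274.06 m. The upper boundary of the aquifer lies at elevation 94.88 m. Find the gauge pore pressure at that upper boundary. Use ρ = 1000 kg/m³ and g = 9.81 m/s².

P ≈ 1760 kPa

Pressure head at the aquifer top: ψ = h − z = 274.06 − 94.88 = 179.18 m.
P = ρgψ = 1000 × 9.81 × 179.18 = 1757756 Pa ≈ 1760 kPa.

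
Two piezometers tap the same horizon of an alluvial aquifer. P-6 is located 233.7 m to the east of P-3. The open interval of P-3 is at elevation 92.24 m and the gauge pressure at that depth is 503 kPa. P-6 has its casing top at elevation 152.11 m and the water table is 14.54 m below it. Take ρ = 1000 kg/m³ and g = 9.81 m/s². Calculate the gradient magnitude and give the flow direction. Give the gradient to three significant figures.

Pressure head at P-3: ψ = P/(ρg) = 503×1000 / (1000 × 9.81) = 51.27 m.
Total head at P-3: h = z + ψ = 92.24 + 51.27 = 143.51 m.
Total head at P-6: h = 152.11 − 14.54 = 137.57 m.
Head difference: h(P-3) − h(P-6) = 143.51 − 137.57 = 5.94 m.
Hydraulic gradient: i = |Δh| / L = 5.94 / 233.7 = 0.0254.
Flow is from higher to lower head: from P-3 toward P-6, i.e. toward the east.

i ≈ 0.0254; groundwater flows toward the east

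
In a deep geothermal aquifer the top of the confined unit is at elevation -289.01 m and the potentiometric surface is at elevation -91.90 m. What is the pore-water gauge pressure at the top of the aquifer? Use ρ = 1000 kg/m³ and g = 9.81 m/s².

P ≈ 1930 kPa

Pressure head at the aquifer top: ψ = h − z = -91.90 − (-289.01) = 197.11 m.
P = ρgψ = 1000 × 9.81 × 197.11 = 1933649 Pa ≈ 1930 kPa.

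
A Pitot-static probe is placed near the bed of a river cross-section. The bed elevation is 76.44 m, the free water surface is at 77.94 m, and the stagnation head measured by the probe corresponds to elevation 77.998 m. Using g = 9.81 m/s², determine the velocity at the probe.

Near the bed, under hydrostatic conditions, the piezometric head (z + ψ) equals the free-surface elevation, 77.94 m.
Velocity head = total − piezometric = 77.998 − 77.94 = 0.058 m.
v = √(2g·h_v) = √(2 × 9.81 × 0.058) = 1.07 m/s.

v ≈ 1.07 m/s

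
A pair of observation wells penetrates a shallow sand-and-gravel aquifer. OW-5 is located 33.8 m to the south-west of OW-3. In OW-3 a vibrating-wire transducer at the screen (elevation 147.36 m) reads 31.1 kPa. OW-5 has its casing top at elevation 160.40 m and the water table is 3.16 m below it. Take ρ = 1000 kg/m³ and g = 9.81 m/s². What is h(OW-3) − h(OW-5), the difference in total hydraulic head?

Δh ≈ -6.71 m

Pressure head at OW-3: ψ = P/(ρg) = 31.1×1000 / (1000 × 9.81) = 3.17 m.
Total head at OW-3: h = z + ψ = 147.36 + 3.17 = 150.53 m.
Total head at OW-5: h = 160.40 − 3.16 = 157.24 m.
Head difference: h(OW-3) − h(OW-5) = 150.53 − 157.24 = -6.71 m.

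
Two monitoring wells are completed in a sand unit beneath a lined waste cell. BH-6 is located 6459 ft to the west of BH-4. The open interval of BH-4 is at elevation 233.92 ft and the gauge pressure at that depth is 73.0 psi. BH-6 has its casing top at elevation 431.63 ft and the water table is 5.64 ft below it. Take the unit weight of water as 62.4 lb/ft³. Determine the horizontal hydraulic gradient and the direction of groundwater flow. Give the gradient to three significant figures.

Pressure head at BH-4: ψ = 144·P/γ = 144 × 73.0 / 62.4 = 168.46 ft.
Total head at BH-4: h = z + ψ = 233.92 + 168.46 = 402.38 ft.
Total head at BH-6: h = 431.63 − 5.64 = 425.99 ft.
Head difference: h(BH-4) − h(BH-6) = 402.38 − 425.99 = -23.61 ft.
Hydraulic gradient: i = |Δh| / L = 23.61 / 6459 = 0.00366.
Flow is from higher to lower head: from BH-6 toward BH-4, i.e. toward the east.

i ≈ 0.00366; groundwater flows toward the east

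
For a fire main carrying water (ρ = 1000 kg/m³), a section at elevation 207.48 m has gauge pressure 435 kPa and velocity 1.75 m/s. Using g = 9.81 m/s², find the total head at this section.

h ≈ 251.98 m

Pressure head ψ = P/(ρg) = 435×1000 / (1000 × 9.81) = 44.34 m.
Velocity head = v²/(2g) = 1.75² / (2 × 9.81) = 0.156 m.
h = z + ψ + v²/(2g) = 207.48 + 44.34 + 0.156 = 251.98 m.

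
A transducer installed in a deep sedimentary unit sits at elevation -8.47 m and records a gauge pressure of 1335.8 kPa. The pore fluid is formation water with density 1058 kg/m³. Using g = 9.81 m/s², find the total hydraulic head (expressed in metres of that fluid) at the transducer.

ψ = P/(ρg) = 1335.8×1000 / (1058 × 9.81) = 128.70 m.
h = z + ψ = -8.47 + 128.70 = 120.23 m.

h ≈ 120.23 m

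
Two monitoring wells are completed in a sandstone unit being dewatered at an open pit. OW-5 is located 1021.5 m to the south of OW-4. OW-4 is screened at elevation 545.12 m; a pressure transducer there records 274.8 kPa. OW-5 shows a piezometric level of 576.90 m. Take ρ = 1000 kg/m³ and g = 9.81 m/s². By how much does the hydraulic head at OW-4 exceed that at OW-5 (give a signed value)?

Pressure head at OW-4: ψ = P/(ρg) = 274.8×1000 / (1000 × 9.81) = 28.01 m.
Total head at OW-4: h = z + ψ = 545.12 + 28.01 = 573.13 m.
Total head at OW-5: h = 576.90 m (water level in the piezometer is the total head).
Head difference: h(OW-4) − h(OW-5) = 573.13 − 576.90 = -3.77 m.

Δh ≈ -3.77 m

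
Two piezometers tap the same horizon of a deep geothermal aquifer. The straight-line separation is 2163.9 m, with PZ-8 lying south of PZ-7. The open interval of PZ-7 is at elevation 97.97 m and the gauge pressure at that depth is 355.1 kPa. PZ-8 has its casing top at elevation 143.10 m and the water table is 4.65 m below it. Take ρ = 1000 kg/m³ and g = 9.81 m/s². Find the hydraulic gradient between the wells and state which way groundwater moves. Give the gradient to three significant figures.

Pressure head at PZ-7: ψ = P/(ρg) = 355.1×1000 / (1000 × 9.81) = 36.20 m.
Total head at PZ-7: h = z + ψ = 97.97 + 36.20 = 134.17 m.
Total head at PZ-8: h = 143.10 − 4.65 = 138.45 m.
Head difference: h(PZ-7) − h(PZ-8) = 134.17 − 138.45 = -4.28 m.
Hydraulic gradient: i = |Δh| / L = 4.28 / 2163.9 = 0.00198.
Flow is from higher to lower head: from PZ-8 toward PZ-7, i.e. toward the north.

i ≈ 0.00198; groundwater flows toward the north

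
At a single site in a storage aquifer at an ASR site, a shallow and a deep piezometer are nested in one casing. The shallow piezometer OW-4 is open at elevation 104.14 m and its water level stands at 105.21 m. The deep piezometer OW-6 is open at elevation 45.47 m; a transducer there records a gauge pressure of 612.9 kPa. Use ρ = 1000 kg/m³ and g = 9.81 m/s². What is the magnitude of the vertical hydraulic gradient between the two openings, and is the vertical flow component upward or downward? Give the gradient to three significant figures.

|i_v| ≈ 0.0467; vertical flow is upward

Total head at OW-4: h = 105.21 m (water level in the standpipe).
Pressure head at OW-6: ψ = P/(ρg) = 612.9×1000 / (1000 × 9.81) = 62.48 m.
Total head at OW-6: h = z + ψ = 45.47 + 62.48 = 107.95 m.
Δh = h(OW-4) − h(OW-6) = 105.21 − 107.95 = -2.74 m.
Vertical separation Δz = 104.14 − 45.47 = 58.67 m.
|i_v| = |Δh| / Δz = 2.74 / 58.67 = 0.0467.
Head is higher in the deep piezometer, so vertical flow is upward (discharge condition).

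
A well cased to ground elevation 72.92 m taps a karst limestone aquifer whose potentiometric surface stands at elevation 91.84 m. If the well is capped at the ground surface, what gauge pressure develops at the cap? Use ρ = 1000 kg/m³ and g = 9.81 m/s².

Head above the cap: Δh = 91.84 − 72.92 = 18.92 m.
P = ρgΔh = 1000 × 9.81 × 18.92 = 185605 Pa ≈ 186 kPa.

P ≈ 186 kPa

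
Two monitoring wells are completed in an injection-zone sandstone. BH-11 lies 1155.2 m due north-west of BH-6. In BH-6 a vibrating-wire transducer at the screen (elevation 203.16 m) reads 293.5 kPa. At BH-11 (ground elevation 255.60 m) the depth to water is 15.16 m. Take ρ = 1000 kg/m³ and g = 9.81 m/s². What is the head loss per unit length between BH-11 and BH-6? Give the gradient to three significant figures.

i ≈ 0.00637 m/m

Pressure head at BH-6: ψ = P/(ρg) = 293.5×1000 / (1000 × 9.81) = 29.92 m.
Total head at BH-6: h = z + ψ = 203.16 + 29.92 = 233.08 m.
Total head at BH-11: h = 255.60 − 15.16 = 240.44 m.
Head difference: h(BH-6) − h(BH-11) = 233.08 − 240.44 = -7.36 m.
Hydraulic gradient: i = |Δh| / L = 7.36 / 1155.2 = 0.00637.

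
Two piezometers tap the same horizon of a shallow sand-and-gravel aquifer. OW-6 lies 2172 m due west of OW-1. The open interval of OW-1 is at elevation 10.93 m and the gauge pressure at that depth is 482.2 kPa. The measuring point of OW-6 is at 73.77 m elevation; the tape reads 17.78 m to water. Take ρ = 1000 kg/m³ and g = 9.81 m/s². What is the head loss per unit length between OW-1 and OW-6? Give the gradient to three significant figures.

i ≈ 0.00188 m/m

Pressure head at OW-1: ψ = P/(ρg) = 482.2×1000 / (1000 × 9.81) = 49.15 m.
Total head at OW-1: h = z + ψ = 10.93 + 49.15 = 60.08 m.
Total head at OW-6: h = 73.77 − 17.78 = 55.99 m.
Head difference: h(OW-1) − h(OW-6) = 60.08 − 55.99 = 4.09 m.
Hydraulic gradient: i = |Δh| / L = 4.09 / 2172 = 0.00188.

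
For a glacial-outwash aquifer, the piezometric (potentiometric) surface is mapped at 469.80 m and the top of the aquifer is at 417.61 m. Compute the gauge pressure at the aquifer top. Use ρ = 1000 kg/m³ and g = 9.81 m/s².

P ≈ 512 kPa

Pressure head at the aquifer top: ψ = h − z = 469.80 − 417.61 = 52.19 m.
P = ρgψ = 1000 × 9.81 × 52.19 = 511984 Pa ≈ 512 kPa.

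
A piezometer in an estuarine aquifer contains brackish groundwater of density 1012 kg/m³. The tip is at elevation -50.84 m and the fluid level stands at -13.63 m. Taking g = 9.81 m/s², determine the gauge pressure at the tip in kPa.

P ≈ 369 kPa

Pressure head ψ = h − z = -13.63 − (-50.84) = 37.21 m.
P = ρgψ = 1012 × 9.81 × 37.21 = 369410 Pa ≈ 369 kPa.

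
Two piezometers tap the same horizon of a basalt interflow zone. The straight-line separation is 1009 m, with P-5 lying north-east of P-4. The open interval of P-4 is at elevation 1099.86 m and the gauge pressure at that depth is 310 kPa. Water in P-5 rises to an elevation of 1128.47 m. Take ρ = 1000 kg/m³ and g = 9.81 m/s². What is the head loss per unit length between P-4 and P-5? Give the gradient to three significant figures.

Pressure head at P-4: ψ = P/(ρg) = 310×1000 / (1000 × 9.81) = 31.60 m.
Total head at P-4: h = z + ψ = 1099.86 + 31.60 = 1131.46 m.
Total head at P-5: h = 1128.47 m (water level in the piezometer is the total head).
Head difference: h(P-4) − h(P-5) = 1131.46 − 1128.47 = 2.99 m.
Hydraulic gradient: i = |Δh| / L = 2.99 / 1009 = 0.00296.

i ≈ 0.00296 m/m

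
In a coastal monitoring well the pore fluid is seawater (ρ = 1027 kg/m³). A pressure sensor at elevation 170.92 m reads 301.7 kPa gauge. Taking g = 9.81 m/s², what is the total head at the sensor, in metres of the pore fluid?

ψ = P/(ρg) = 301.7×1000 / (1027 × 9.81) = 29.95 m.
h = z + ψ = 170.92 + 29.95 = 200.87 m.

h ≈ 200.87 m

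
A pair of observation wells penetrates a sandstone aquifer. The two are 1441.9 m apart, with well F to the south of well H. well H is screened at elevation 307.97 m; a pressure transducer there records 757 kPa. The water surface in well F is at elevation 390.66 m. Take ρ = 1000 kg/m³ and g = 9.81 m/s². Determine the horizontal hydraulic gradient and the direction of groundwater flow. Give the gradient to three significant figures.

Pressure head at well H: ψ = P/(ρg) = 757×1000 / (1000 × 9.81) = 77.17 m.
Total head at well H: h = z + ψ = 307.97 + 77.17 = 385.14 m.
Total head at well F: h = 390.66 m (water level in the piezometer is the total head).
Head difference: h(well H) − h(well F) = 385.14 − 390.66 = -5.52 m.
Hydraulic gradient: i = |Δh| / L = 5.52 / 1441.9 = 0.00383.
Flow is from higher to lower head: from well F toward well H, i.e. toward the north.

i ≈ 0.00383; groundwater flows toward the north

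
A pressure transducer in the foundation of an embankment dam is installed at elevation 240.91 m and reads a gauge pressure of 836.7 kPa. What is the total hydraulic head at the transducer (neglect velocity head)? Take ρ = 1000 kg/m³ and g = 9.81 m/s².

h ≈ 326.20 m

ψ = P/(ρg) = 836.7×1000 / (1000 × 9.81) = 85.29 m.
h = z + ψ = 240.91 + 85.29 = 326.20 m.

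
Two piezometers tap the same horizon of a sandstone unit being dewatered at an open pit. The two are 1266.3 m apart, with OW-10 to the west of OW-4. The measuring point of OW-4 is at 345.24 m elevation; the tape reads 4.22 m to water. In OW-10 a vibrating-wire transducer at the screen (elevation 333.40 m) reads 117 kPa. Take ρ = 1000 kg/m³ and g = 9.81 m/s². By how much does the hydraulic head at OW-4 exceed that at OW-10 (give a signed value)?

Total head at OW-4: h = 345.24 − 4.22 = 341.02 m.
Pressure head at OW-10: ψ = P/(ρg) = 117×1000 / (1000 × 9.81) = 11.93 m.
Total head at OW-10: h = z + ψ = 333.40 + 11.93 = 345.33 m.
Head difference: h(OW-4) − h(OW-10) = 341.02 − 345.33 = -4.31 m.

Δh ≈ -4.31 m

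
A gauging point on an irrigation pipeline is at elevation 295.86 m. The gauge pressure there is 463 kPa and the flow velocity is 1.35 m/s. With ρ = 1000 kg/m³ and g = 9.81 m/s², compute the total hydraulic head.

Pressure head ψ = P/(ρg) = 463×1000 / (1000 × 9.81) = 47.20 m.
Velocity head = v²/(2g) = 1.35² / (2 × 9.81) = 0.093 m.
h = z + ψ + v²/(2g) = 295.86 + 47.20 + 0.093 = 343.15 m.

h ≈ 343.15 m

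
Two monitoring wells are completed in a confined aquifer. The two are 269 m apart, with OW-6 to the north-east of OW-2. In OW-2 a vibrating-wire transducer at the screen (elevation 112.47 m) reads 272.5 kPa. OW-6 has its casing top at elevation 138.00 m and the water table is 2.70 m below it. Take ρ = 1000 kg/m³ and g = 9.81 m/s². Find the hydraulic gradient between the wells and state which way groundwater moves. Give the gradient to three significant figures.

i ≈ 0.0184; groundwater flows toward the north-east

Pressure head at OW-2: ψ = P/(ρg) = 272.5×1000 / (1000 × 9.81) = 27.78 m.
Total head at OW-2: h = z + ψ = 112.47 + 27.78 = 140.25 m.
Total head at OW-6: h = 138.00 − 2.70 = 135.30 m.
Head difference: h(OW-2) − h(OW-6) = 140.25 − 135.30 = 4.95 m.
Hydraulic gradient: i = |Δh| / L = 4.95 / 269 = 0.0184.
Flow is from higher to lower head: from OW-2 toward OW-6, i.e. toward the north-east.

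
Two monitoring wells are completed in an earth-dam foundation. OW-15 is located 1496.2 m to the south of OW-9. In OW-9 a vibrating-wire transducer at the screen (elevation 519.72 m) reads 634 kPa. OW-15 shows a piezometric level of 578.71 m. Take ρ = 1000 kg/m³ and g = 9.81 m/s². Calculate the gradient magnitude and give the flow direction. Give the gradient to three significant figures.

Pressure head at OW-9: ψ = P/(ρg) = 634×1000 / (1000 × 9.81) = 64.63 m.
Total head at OW-9: h = z + ψ = 519.72 + 64.63 = 584.35 m.
Total head at OW-15: h = 578.71 m (water level in the piezometer is the total head).
Head difference: h(OW-9) − h(OW-15) = 584.35 − 578.71 = 5.64 m.
Hydraulic gradient: i = |Δh| / L = 5.64 / 1496.2 = 0.00377.
Flow is from higher to lower head: from OW-9 toward OW-15, i.e. toward the south.

i ≈ 0.00377; groundwater flows toward the south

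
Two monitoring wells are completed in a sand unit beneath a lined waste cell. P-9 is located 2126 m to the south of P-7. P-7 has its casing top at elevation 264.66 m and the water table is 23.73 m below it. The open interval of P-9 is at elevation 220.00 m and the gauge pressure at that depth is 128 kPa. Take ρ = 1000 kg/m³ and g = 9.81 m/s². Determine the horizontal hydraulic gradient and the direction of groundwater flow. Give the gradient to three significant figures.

Total head at P-7: h = 264.66 − 23.73 = 240.93 m.
Pressure head at P-9: ψ = P/(ρg) = 128×1000 / (1000 × 9.81) = 13.05 m.
Total head at P-9: h = z + ψ = 220.00 + 13.05 = 233.05 m.
Head difference: h(P-7) − h(P-9) = 240.93 − 233.05 = 7.88 m.
Hydraulic gradient: i = |Δh| / L = 7.88 / 2126 = 0.00371.
Flow is from higher to lower head: from P-7 toward P-9, i.e. toward the south.

i ≈ 0.00371; groundwater flows toward the south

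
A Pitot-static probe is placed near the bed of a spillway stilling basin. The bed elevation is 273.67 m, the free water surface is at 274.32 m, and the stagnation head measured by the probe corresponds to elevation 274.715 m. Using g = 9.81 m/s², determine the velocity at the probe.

v ≈ 2.78 m/s

Near the bed, under hydrostatic conditions, the piezometric head (z + ψ) equals the free-surface elevation, 274.32 m.
Velocity head = total − piezometric = 274.715 − 274.32 = 0.395 m.
v = √(2g·h_v) = √(2 × 9.81 × 0.395) = 2.78 m/s.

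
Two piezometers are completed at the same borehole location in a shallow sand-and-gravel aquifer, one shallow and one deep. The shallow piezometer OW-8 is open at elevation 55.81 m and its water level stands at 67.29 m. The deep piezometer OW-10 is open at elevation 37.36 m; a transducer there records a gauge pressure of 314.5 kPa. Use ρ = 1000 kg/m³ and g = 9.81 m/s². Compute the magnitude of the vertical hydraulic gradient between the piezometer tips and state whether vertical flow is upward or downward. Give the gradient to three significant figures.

|i_v| ≈ 0.115; vertical flow is upward

Total head at OW-8: h = 67.29 m (water level in the standpipe).
Pressure head at OW-10: ψ = P/(ρg) = 314.5×1000 / (1000 × 9.81) = 32.06 m.
Total head at OW-10: h = z + ψ = 37.36 + 32.06 = 69.42 m.
Δh = h(OW-8) − h(OW-10) = 67.29 − 69.42 = -2.13 m.
Vertical separation Δz = 55.81 − 37.36 = 18.45 m.
|i_v| = |Δh| / Δz = 2.13 / 18.45 = 0.115.
Head is higher in the deep piezometer, so vertical flow is upward (discharge condition).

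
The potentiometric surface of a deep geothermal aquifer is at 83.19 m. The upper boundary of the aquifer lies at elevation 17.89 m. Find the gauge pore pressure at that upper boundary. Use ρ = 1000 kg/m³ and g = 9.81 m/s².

Pressure head at the aquifer top: ψ = h − z = 83.19 − 17.89 = 65.30 m.
P = ρgψ = 1000 × 9.81 × 65.30 = 640593 Pa ≈ 641 kPa.

P ≈ 641 kPa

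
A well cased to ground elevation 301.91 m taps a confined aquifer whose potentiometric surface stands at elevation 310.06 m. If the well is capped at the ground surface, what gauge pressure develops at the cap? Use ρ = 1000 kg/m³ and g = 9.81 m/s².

Head above the cap: Δh = 310.06 − 301.91 = 8.15 m.
P = ρgΔh = 1000 × 9.81 × 8.15 = 79952 Pa ≈ 80.0 kPa.

P ≈ 80.0 kPa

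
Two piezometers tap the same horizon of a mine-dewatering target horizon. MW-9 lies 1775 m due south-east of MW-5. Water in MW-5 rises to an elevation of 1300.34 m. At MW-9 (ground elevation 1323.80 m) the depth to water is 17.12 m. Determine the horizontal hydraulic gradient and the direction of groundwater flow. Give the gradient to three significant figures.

i ≈ 0.00357; groundwater flows toward the north-west

Total head at MW-5: h = 1300.34 m (water level in the piezometer is the total head).
Total head at MW-9: h = 1323.80 − 17.12 = 1306.68 m.
Head difference: h(MW-5) − h(MW-9) = 1300.34 − 1306.68 = -6.34 m.
Hydraulic gradient: i = |Δh| / L = 6.34 / 1775 = 0.00357.
Flow is from higher to lower head: from MW-9 toward MW-5, i.e. toward the north-west.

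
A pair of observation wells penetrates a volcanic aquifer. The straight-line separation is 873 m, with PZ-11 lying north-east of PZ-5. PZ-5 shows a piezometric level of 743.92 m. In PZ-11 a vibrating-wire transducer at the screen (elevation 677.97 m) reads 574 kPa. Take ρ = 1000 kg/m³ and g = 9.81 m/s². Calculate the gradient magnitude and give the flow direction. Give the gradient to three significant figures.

Total head at PZ-5: h = 743.92 m (water level in the piezometer is the total head).
Pressure head at PZ-11: ψ = P/(ρg) = 574×1000 / (1000 × 9.81) = 58.51 m.
Total head at PZ-11: h = z + ψ = 677.97 + 58.51 = 736.48 m.
Head difference: h(PZ-5) − h(PZ-11) = 743.92 − 736.48 = 7.44 m.
Hydraulic gradient: i = |Δh| / L = 7.44 / 873 = 0.00852.
Flow is from higher to lower head: from PZ-5 toward PZ-11, i.e. toward the north-east.

i ≈ 0.00852; groundwater flows toward the north-east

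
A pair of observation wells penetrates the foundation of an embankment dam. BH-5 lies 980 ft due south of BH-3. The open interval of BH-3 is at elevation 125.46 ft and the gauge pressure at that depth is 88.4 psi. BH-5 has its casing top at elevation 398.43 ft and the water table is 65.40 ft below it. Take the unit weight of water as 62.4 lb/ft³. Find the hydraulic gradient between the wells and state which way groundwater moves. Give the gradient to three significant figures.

i ≈ 0.00364; groundwater flows toward the north

Pressure head at BH-3: ψ = 144·P/γ = 144 × 88.4 / 62.4 = 204.00 ft.
Total head at BH-3: h = z + ψ = 125.46 + 204.00 = 329.46 ft.
Total head at BH-5: h = 398.43 − 65.40 = 333.03 ft.
Head difference: h(BH-3) − h(BH-5) = 329.46 − 333.03 = -3.57 ft.
Hydraulic gradient: i = |Δh| / L = 3.57 / 980 = 0.00364.
Flow is from higher to lower head: from BH-5 toward BH-3, i.e. toward the north.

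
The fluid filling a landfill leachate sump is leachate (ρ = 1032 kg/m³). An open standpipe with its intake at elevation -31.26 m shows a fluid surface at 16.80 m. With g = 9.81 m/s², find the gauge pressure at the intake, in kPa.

P ≈ 487 kPa

Pressure head ψ = h − z = 16.80 − (-31.26) = 48.06 m.
P = ρgψ = 1032 × 9.81 × 48.06 = 486556 Pa ≈ 487 kPa.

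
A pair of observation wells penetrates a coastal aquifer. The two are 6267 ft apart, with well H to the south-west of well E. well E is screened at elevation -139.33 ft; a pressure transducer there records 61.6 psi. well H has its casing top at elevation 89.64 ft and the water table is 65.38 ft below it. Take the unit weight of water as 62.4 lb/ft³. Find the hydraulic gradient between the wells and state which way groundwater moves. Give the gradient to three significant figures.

i ≈ 0.00342; groundwater flows toward the north-east

Pressure head at well E: ψ = 144·P/γ = 144 × 61.6 / 62.4 = 142.15 ft.
Total head at well E: h = z + ψ = -139.33 + 142.15 = 2.82 ft.
Total head at well H: h = 89.64 − 65.38 = 24.26 ft.
Head difference: h(well E) − h(well H) = 2.82 − 24.26 = -21.44 ft.
Hydraulic gradient: i = |Δh| / L = 21.44 / 6267 = 0.00342.
Flow is from higher to lower head: from well H toward well E, i.e. toward the north-east.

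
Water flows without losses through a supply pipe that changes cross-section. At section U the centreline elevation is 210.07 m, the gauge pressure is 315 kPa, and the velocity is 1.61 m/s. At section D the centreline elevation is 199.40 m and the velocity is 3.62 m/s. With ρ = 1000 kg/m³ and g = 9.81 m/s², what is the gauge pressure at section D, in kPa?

Pressure head at U: ψ₁ = P₁/(ρg) = 315×1000 / (1000 × 9.81) = 32.11 m.
Velocity heads: v₁²/2g = 1.61²/19.62 = 0.132 m; v₂²/2g = 3.62²/19.62 = 0.668 m.
Total head H = z₁ + ψ₁ + v₁²/2g = 210.07 + 32.11 + 0.132 = 242.31 m.
ψ₂ = H − z₂ − v₂²/2g = 242.31 − 199.40 − 0.668 = 42.24 m.
P₂ = ρgψ₂ = 1000 × 9.81 × 42.24 ≈ 414 kPa.

P₂ ≈ 414 kPa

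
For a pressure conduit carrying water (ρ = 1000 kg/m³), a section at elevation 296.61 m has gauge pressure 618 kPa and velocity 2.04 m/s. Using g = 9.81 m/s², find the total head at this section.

h ≈ 359.82 m

Pressure head ψ = P/(ρg) = 618×1000 / (1000 × 9.81) = 63.00 m.
Velocity head = v²/(2g) = 2.04² / (2 × 9.81) = 0.212 m.
h = z + ψ + v²/(2g) = 296.61 + 63.00 + 0.212 = 359.82 m.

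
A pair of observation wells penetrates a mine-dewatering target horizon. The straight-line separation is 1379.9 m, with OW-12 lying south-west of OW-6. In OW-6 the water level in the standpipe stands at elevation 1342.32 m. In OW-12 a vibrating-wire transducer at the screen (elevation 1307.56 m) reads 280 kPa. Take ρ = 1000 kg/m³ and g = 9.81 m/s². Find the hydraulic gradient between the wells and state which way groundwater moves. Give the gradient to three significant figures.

i ≈ 0.00451; groundwater flows toward the south-west

Total head at OW-6: h = 1342.32 m (water level in the piezometer is the total head).
Pressure head at OW-12: ψ = P/(ρg) = 280×1000 / (1000 × 9.81) = 28.54 m.
Total head at OW-12: h = z + ψ = 1307.56 + 28.54 = 1336.10 m.
Head difference: h(OW-6) − h(OW-12) = 1342.32 − 1336.10 = 6.22 m.
Hydraulic gradient: i = |Δh| / L = 6.22 / 1379.9 = 0.00451.
Flow is from higher to lower head: from OW-6 toward OW-12, i.e. toward the south-west.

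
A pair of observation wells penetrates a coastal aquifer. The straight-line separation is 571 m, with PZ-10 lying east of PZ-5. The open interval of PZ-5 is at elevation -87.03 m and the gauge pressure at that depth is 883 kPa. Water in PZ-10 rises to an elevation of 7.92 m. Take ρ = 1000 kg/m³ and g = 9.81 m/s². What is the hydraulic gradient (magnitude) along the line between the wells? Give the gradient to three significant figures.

i ≈ 0.00865

Pressure head at PZ-5: ψ = P/(ρg) = 883×1000 / (1000 × 9.81) = 90.01 m.
Total head at PZ-5: h = z + ψ = -87.03 + 90.01 = 2.98 m.
Total head at PZ-10: h = 7.92 m (water level in the piezometer is the total head).
Head difference: h(PZ-5) − h(PZ-10) = 2.98 − 7.92 = -4.94 m.
Hydraulic gradient: i = |Δh| / L = 4.94 / 571 = 0.00865.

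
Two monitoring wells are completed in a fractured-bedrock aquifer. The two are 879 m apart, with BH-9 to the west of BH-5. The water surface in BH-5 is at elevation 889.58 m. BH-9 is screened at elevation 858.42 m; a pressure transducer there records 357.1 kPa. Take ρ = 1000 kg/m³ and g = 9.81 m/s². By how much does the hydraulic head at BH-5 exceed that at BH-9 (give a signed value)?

Δh ≈ -5.24 m

Total head at BH-5: h = 889.58 m (water level in the piezometer is the total head).
Pressure head at BH-9: ψ = P/(ρg) = 357.1×1000 / (1000 × 9.81) = 36.40 m.
Total head at BH-9: h = z + ψ = 858.42 + 36.40 = 894.82 m.
Head difference: h(BH-5) − h(BH-9) = 889.58 − 894.82 = -5.24 m.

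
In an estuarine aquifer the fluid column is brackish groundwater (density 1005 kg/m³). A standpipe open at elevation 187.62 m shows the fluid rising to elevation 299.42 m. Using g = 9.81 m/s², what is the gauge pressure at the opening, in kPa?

Pressure head ψ = h − z = 299.42 − 187.62 = 111.80 m.
P = ρgψ = 1005 × 9.81 × 111.80 = 1102242 Pa ≈ 1100 kPa.

P ≈ 1100 kPa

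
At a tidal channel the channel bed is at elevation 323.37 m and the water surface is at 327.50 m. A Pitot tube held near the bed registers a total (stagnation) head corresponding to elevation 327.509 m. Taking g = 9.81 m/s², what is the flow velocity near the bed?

Near the bed, under hydrostatic conditions, the piezometric head (z + ψ) equals the free-surface elevation, 327.50 m.
Velocity head = total − piezometric = 327.509 − 327.50 = 0.009 m.
v = √(2g·h_v) = √(2 × 9.81 × 0.009) = 0.420 m/s.

v ≈ 0.420 m/s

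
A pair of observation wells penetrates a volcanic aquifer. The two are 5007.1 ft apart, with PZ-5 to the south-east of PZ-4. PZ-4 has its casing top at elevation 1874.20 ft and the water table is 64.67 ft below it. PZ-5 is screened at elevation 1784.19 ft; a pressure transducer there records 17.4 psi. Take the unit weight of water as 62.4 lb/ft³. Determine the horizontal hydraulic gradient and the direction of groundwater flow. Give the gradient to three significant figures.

i ≈ 0.00296; groundwater flows toward the north-west

Total head at PZ-4: h = 1874.20 − 64.67 = 1809.53 ft.
Pressure head at PZ-5: ψ = 144·P/γ = 144 × 17.4 / 62.4 = 40.15 ft.
Total head at PZ-5: h = z + ψ = 1784.19 + 40.15 = 1824.34 ft.
Head difference: h(PZ-4) − h(PZ-5) = 1809.53 − 1824.34 = -14.81 ft.
Hydraulic gradient: i = |Δh| / L = 14.81 / 5007.1 = 0.00296.
Flow is from higher to lower head: from PZ-5 toward PZ-4, i.e. toward the north-west.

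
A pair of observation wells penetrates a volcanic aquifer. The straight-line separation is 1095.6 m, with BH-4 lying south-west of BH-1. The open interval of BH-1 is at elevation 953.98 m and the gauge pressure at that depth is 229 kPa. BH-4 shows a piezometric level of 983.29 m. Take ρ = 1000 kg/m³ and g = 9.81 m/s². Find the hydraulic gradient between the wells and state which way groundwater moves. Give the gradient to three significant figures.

Pressure head at BH-1: ψ = P/(ρg) = 229×1000 / (1000 × 9.81) = 23.34 m.
Total head at BH-1: h = z + ψ = 953.98 + 23.34 = 977.32 m.
Total head at BH-4: h = 983.29 m (water level in the piezometer is the total head).
Head difference: h(BH-1) − h(BH-4) = 977.32 − 983.29 = -5.97 m.
Hydraulic gradient: i = |Δh| / L = 5.97 / 1095.6 = 0.00545.
Flow is from higher to lower head: from BH-4 toward BH-1, i.e. toward the north-east.

i ≈ 0.00545; groundwater flows toward the north-east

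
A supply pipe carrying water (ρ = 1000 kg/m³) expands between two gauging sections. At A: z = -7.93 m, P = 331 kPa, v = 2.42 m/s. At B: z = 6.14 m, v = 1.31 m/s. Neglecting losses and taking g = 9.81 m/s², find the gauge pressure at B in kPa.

P₂ ≈ 195 kPa

Pressure head at A: ψ₁ = P₁/(ρg) = 331×1000 / (1000 × 9.81) = 33.74 m.
Velocity heads: v₁²/2g = 2.42²/19.62 = 0.298 m; v₂²/2g = 1.31²/19.62 = 0.087 m.
Total head H = z₁ + ψ₁ + v₁²/2g = -7.93 + 33.74 + 0.298 = 26.11 m.
ψ₂ = H − z₂ − v₂²/2g = 26.11 − 6.14 − 0.087 = 19.88 m.
P₂ = ρgψ₂ = 1000 × 9.81 × 19.88 ≈ 195 kPa.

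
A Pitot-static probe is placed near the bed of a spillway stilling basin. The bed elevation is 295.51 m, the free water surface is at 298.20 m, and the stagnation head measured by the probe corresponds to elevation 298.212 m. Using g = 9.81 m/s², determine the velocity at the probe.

v ≈ 0.485 m/s

Near the bed, under hydrostatic conditions, the piezometric head (z + ψ) equals the free-surface elevation, 298.20 m.
Velocity head = total − piezometric = 298.212 − 298.20 = 0.012 m.
v = √(2g·h_v) = √(2 × 9.81 × 0.012) = 0.485 m/s.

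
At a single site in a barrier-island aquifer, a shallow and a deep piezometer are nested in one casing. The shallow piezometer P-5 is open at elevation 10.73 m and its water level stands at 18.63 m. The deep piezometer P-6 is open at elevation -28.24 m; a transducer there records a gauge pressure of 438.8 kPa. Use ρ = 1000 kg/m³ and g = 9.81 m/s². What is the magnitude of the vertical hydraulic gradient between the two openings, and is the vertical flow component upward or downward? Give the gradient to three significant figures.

Total head at P-5: h = 18.63 m (water level in the standpipe).
Pressure head at P-6: ψ = P/(ρg) = 438.8×1000 / (1000 × 9.81) = 44.73 m.
Total head at P-6: h = z + ψ = -28.24 + 44.73 = 16.49 m.
Δh = h(P-5) − h(P-6) = 18.63 − 16.49 = 2.14 m.
Vertical separation Δz = 10.73 − (-28.24) = 38.97 m.
|i_v| = |Δh| / Δz = 2.14 / 38.97 = 0.0549.
Head is higher in the shallow piezometer, so vertical flow is downward (recharge condition).

|i_v| ≈ 0.0549; vertical flow is downward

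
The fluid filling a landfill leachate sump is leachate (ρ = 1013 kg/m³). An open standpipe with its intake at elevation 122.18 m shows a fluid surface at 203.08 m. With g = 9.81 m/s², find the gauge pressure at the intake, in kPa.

Pressure head ψ = h − z = 203.08 − 122.18 = 80.90 m.
P = ρgψ = 1013 × 9.81 × 80.90 = 803946 Pa ≈ 804 kPa.

P ≈ 804 kPa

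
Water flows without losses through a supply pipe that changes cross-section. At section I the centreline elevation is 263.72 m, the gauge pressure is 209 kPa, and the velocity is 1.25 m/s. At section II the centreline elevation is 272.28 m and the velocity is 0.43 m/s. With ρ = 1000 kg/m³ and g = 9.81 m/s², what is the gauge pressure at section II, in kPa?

Pressure head at I: ψ₁ = P₁/(ρg) = 209×1000 / (1000 × 9.81) = 21.30 m.
Velocity heads: v₁²/2g = 1.25²/19.62 = 0.080 m; v₂²/2g = 0.43²/19.62 = 0.009 m.
Total head H = z₁ + ψ₁ + v₁²/2g = 263.72 + 21.30 + 0.080 = 285.10 m.
ψ₂ = H − z₂ − v₂²/2g = 285.10 − 272.28 − 0.009 = 12.81 m.
P₂ = ρgψ₂ = 1000 × 9.81 × 12.81 ≈ 126 kPa.

P₂ ≈ 126 kPa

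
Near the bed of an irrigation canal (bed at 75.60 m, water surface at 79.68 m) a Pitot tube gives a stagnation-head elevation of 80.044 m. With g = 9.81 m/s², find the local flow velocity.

Near the bed, under hydrostatic conditions, the piezometric head (z + ψ) equals the free-surface elevation, 79.68 m.
Velocity head = total − piezometric = 80.044 − 79.68 = 0.364 m.
v = √(2g·h_v) = √(2 × 9.81 × 0.364) = 2.67 m/s.

v ≈ 2.67 m/s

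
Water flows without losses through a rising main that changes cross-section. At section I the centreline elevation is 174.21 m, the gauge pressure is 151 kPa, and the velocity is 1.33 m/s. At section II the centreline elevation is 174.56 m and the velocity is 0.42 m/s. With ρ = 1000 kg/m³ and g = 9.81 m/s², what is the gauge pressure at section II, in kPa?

P₂ ≈ 148 kPa

Pressure head at I: ψ₁ = P₁/(ρg) = 151×1000 / (1000 × 9.81) = 15.39 m.
Velocity heads: v₁²/2g = 1.33²/19.62 = 0.090 m; v₂²/2g = 0.42²/19.62 = 0.009 m.
Total head H = z₁ + ψ₁ + v₁²/2g = 174.21 + 15.39 + 0.090 = 189.69 m.
ψ₂ = H − z₂ − v₂²/2g = 189.69 − 174.56 − 0.009 = 15.12 m.
P₂ = ρgψ₂ = 1000 × 9.81 × 15.12 ≈ 148 kPa.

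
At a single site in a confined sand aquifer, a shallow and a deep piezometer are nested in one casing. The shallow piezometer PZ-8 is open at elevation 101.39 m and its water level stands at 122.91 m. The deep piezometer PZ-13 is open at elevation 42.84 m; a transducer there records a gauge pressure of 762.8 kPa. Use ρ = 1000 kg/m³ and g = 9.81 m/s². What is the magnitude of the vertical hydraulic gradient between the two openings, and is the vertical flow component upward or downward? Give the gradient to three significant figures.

|i_v| ≈ 0.0395; vertical flow is downward

Total head at PZ-8: h = 122.91 m (water level in the standpipe).
Pressure head at PZ-13: ψ = P/(ρg) = 762.8×1000 / (1000 × 9.81) = 77.76 m.
Total head at PZ-13: h = z + ψ = 42.84 + 77.76 = 120.60 m.
Δh = h(PZ-8) − h(PZ-13) = 122.91 − 120.60 = 2.31 m.
Vertical separation Δz = 101.39 − 42.84 = 58.55 m.
|i_v| = |Δh| / Δz = 2.31 / 58.55 = 0.0395.
Head is higher in the shallow piezometer, so vertical flow is downward (recharge condition).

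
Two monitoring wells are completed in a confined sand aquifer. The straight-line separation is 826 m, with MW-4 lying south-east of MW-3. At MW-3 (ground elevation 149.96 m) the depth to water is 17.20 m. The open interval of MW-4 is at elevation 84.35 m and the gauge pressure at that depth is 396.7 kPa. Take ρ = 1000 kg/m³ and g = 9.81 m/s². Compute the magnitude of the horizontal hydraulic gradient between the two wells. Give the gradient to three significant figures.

Total head at MW-3: h = 149.96 − 17.20 = 132.76 m.
Pressure head at MW-4: ψ = P/(ρg) = 396.7×1000 / (1000 × 9.81) = 40.44 m.
Total head at MW-4: h = z + ψ = 84.35 + 40.44 = 124.79 m.
Head difference: h(MW-3) − h(MW-4) = 132.76 − 124.79 = 7.97 m.
Hydraulic gradient: i = |Δh| / L = 7.97 / 826 = 0.00965.

i ≈ 0.00965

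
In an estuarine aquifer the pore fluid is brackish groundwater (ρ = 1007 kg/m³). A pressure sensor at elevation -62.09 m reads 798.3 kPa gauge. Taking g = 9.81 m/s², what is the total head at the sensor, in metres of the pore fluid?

h ≈ 18.72 m

ψ = P/(ρg) = 798.3×1000 / (1007 × 9.81) = 80.81 m.
h = z + ψ = -62.09 + 80.81 = 18.72 m.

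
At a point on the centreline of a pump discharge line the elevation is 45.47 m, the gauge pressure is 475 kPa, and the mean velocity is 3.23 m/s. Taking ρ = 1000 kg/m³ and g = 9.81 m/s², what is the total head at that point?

Pressure head ψ = P/(ρg) = 475×1000 / (1000 × 9.81) = 48.42 m.
Velocity head = v²/(2g) = 3.23² / (2 × 9.81) = 0.532 m.
h = z + ψ + v²/(2g) = 45.47 + 48.42 + 0.532 = 94.42 m.

h ≈ 94.42 m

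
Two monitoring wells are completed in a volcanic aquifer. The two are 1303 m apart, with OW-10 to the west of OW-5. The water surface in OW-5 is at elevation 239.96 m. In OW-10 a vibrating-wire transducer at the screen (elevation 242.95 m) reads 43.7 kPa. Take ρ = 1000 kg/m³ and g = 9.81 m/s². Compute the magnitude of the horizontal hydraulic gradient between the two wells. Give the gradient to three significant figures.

Total head at OW-5: h = 239.96 m (water level in the piezometer is the total head).
Pressure head at OW-10: ψ = P/(ρg) = 43.7×1000 / (1000 × 9.81) = 4.45 m.
Total head at OW-10: h = z + ψ = 242.95 + 4.45 = 247.40 m.
Head difference: h(OW-5) − h(OW-10) = 239.96 − 247.40 = -7.44 m.
Hydraulic gradient: i = |Δh| / L = 7.44 / 1303 = 0.00571.

i ≈ 0.00571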